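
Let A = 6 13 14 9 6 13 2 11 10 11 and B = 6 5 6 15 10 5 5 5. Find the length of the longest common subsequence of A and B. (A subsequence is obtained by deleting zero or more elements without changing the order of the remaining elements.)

3

A longest common subsequence is 6, 6, 10 (length 3); the LCS DP confirms no longer common subsequence exists.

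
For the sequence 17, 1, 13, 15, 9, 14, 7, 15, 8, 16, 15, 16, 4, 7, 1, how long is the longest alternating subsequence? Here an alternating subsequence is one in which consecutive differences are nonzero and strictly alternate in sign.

A longest alternating subsequence is 17, 1, 13, 9, 14, 7, 15, 8, 16, 15, 16, 4, 7, 1 (positions 1,2,3,5,6,7,8,9,10,11,12,13,14,15); its 13 consecutive differences strictly alternate in sign, and length 14 is optimal.

14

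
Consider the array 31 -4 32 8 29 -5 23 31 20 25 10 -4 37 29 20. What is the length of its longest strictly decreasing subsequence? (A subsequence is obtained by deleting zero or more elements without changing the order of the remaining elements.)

6

Let dp[i] be the longest decreasing subsequence ending at position i. Then dp = [1, 2, 1, 2, 2, 3, 3, 2, 4, 3, 5, 6, 1, 3, 4].
The maximum is 6; one witness is 31, 29, 23, 20, 10, -4 at positions 1,5,7,9,11,12.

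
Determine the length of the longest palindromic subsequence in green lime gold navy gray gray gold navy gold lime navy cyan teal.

8

Using dp[i][j] = 2 + dp[i+1][j−1] if the ends match, else max(dp[i+1][j], dp[i][j−1]):
dp[1][13] = 8. A witness is lime gold navy gray gray navy gold lime at positions 2,3,4,5,6,8,9,10.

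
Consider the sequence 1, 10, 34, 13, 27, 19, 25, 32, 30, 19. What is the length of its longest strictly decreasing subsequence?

Scanning left to right, the best length ending at each element is: 1→1, 10→1, 34→1, 13→2, 27→2, 19→3, 25→3, 32→2, 30→3, 19→4.
So the longest decreasing subsequence has length 4, e.g. 34, 27, 25, 19.

4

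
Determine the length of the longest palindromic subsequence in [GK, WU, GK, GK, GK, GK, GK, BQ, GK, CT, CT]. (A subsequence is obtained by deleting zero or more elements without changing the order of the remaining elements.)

7

One longest palindromic subsequence is GK GK GK GK GK GK GK (positions 1,3,4,5,6,7,9); it reads the same forward and backward, and the interval DP gives dp[1][11] = 7.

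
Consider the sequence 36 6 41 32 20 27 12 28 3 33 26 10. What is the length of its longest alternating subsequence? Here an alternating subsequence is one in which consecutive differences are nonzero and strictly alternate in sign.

10

Track the best alternating length ending on an up-step vs a down-step at each position: up/down = 1/1, 1/2, 3/1, 3/4, 3/4, 5/4, 3/6, 7/4, 1/8, 9/4, 9/10, 9/10.
The maximum over both is 10; one such subsequence is 36, 6, 41, 20, 27, 12, 28, 3, 33, 26.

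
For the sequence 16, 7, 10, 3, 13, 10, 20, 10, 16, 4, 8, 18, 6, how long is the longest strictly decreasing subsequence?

One longest decreasing subsequence is 16, 13, 10, 8, 6 (positions 1,5,6,11,13), of length 5; no longer one exists.

5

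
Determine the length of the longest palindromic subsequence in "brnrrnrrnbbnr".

Using dp[i][j] = 2 + dp[i+1][j−1] if the ends match, else max(dp[i+1][j], dp[i][j−1]):
dp[1][13] = 9. A witness is rnrrnrrnr at positions 2,3,4,5,6,7,8,12,13.

9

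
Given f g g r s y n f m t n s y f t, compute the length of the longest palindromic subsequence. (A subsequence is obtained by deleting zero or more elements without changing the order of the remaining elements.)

7

One longest palindromic subsequence is fyntnyf (positions 1,6,7,10,11,13,14); it reads the same forward and backward, and the interval DP gives dp[1][15] = 7.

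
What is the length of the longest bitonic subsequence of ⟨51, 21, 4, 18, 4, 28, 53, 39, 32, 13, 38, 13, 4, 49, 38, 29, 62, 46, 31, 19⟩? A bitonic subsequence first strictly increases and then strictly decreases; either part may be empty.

10

Let inc[i] be the LIS ending at i and dec[i] the longest strictly decreasing subsequence starting at i. inc = [1, 1, 1, 2, 1, 3, 4, 4, 4, 2, 5, 2, 1, 6, 5, 4, 7, 6, 5, 3], dec = [5, 4, 1, 3, 1, 3, 5, 4, 3, 2, 3, 2, 1, 4, 3, 2, 4, 3, 2, 1].
max_i inc[i]+dec[i]−1 = 10, with one witness 4, 18, 28, 32, 38, 49, 62, 46, 31, 19.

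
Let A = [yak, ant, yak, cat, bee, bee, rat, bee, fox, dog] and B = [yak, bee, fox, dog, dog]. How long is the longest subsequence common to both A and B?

Backtracking the LCS table gives one alignment: yak (A3,B1) → bee (A8,B2) → fox (A9,B3) → dog (A10,B5).
So the longest common subsequence has length 4.

4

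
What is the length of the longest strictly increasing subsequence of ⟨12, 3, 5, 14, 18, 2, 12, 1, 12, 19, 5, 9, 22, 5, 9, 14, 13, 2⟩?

6

Scanning left to right, the best length ending at each element is: 12→1, 3→1, 5→2, 14→3, 18→4, 2→1, 12→3, 1→1, 12→3, 19→5, 5→2, 9→3, 22→6, 5→2, 9→3, 14→4, 13→4, 2→2.
So the longest increasing subsequence has length 6, e.g. 3, 5, 14, 18, 19, 22.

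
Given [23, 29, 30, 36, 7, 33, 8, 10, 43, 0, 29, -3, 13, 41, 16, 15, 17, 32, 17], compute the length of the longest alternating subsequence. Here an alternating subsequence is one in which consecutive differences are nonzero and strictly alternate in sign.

Track the best alternating length ending on an up-step vs a down-step at each position: up/down = 1/1, 2/1, 2/1, 2/1, 1/3, 4/3, 4/5, 6/5, 6/1, 1/7, 8/7, 1/9, 10/9, 10/7, 10/11, 10/11, 12/11, 12/11, 12/13.
The maximum over both is 13; one such subsequence is 23, 29, 7, 33, 8, 10, 0, 29, -3, 41, 16, 32, 17.

13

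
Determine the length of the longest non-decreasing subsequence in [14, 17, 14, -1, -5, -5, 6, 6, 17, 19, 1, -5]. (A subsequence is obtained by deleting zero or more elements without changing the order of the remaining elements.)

Let dp[i] be the longest non-decreasing subsequence ending at position i. Then dp = [1, 2, 2, 1, 1, 2, 3, 4, 5, 6, 3, 3].
The maximum is 6; one witness is -5, -5, 6, 6, 17, 19 at positions 5,6,7,8,9,10.

6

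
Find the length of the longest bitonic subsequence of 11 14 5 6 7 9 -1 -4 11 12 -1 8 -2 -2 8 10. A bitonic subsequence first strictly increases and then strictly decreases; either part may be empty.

One longest bitonic subsequence is 5, 6, 7, 9, 11, 12, 8, -2 (positions 3,4,5,6,9,10,12,14): it rises to 12 then falls. Length 8 is optimal.

8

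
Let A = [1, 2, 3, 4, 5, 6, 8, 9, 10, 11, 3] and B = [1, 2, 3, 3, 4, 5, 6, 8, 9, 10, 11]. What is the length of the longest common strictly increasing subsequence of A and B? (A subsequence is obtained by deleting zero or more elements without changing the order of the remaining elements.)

10

For each value that appears in both, track the longest common increasing run ending there.
The best achievable length is 10; one witness is 1, 2, 3, 4, 5, 6, 8, 9, 10, 11 (A-positions 1,2,3,4,5,6,7,8,9,10, B-positions 1,2,3,5,6,7,8,9,10,11).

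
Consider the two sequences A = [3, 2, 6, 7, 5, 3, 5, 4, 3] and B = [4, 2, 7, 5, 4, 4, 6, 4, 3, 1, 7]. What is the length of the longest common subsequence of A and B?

A longest common subsequence is 2, 7, 5, 4, 3 (length 5); the LCS DP confirms no longer common subsequence exists.

5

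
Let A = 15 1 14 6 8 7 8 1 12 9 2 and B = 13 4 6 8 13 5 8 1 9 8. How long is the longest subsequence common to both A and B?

Backtracking the LCS table gives one alignment: 6 (A4,B3) → 8 (A5,B4) → 8 (A7,B7) → 1 (A8,B8) → 9 (A10,B9).
So the longest common subsequence has length 5.

5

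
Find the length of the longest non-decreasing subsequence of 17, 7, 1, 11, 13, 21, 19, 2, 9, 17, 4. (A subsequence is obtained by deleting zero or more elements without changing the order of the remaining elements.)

4

One longest non-decreasing subsequence is 7, 11, 13, 21 (positions 2,4,5,6), of length 4; no longer one exists.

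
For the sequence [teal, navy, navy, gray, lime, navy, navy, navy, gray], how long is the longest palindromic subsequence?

5

One longest palindromic subsequence is gray navy navy navy gray (positions 4,6,7,8,9); it reads the same forward and backward, and the interval DP gives dp[1][9] = 5.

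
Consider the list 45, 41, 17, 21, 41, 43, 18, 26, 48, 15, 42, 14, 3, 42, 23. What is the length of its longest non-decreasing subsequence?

Let dp[i] be the longest non-decreasing subsequence ending at position i. Then dp = [1, 1, 1, 2, 3, 4, 2, 3, 5, 1, 4, 1, 1, 5, 3].
The maximum is 5; one witness is 17, 21, 41, 43, 48 at positions 3,4,5,6,9.

5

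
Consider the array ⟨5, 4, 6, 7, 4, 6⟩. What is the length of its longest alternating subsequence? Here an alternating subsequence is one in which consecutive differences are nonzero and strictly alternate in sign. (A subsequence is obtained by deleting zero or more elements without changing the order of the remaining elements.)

5

Track the best alternating length ending on an up-step vs a down-step at each position: up/down = 1/1, 1/2, 3/1, 3/1, 1/4, 5/4.
The maximum over both is 5; one such subsequence is 5, 4, 6, 4, 6.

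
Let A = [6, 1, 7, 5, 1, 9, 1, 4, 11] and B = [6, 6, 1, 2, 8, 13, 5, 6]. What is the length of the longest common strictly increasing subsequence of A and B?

2

A longest common strictly increasing subsequence is 1, 5 (length 2); it appears in order in both A and B, and no longer such subsequence exists.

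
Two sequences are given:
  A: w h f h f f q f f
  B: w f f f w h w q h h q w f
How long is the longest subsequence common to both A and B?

A longest common subsequence is wfffqf (length 6); the LCS DP confirms no longer common subsequence exists.

6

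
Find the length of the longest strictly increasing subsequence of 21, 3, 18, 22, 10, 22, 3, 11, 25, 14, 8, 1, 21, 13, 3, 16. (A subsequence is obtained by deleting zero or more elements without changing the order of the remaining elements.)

Let dp[i] be the longest increasing subsequence ending at position i. Then dp = [1, 1, 2, 3, 2, 3, 1, 3, 4, 4, 2, 1, 5, 4, 2, 5].
The maximum is 5; one witness is 3, 10, 11, 14, 21 at positions 2,5,8,10,13.

5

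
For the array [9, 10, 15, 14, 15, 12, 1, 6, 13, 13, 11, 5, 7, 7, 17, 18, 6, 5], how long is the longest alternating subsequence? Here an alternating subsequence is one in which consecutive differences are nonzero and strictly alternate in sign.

9

Track the best alternating length ending on an up-step vs a down-step at each position: up/down = 1/1, 2/1, 2/1, 2/3, 4/1, 2/5, 1/5, 6/5, 6/5, 6/5, 6/7, 6/7, 8/7, 8/7, 8/1, 8/1, 8/9, 6/9.
The maximum over both is 9; one such subsequence is 9, 15, 14, 15, 1, 6, 5, 7, 6.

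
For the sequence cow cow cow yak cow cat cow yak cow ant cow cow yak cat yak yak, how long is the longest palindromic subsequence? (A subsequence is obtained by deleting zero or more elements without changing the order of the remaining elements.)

One longest palindromic subsequence is cow cow cow yak cow cat cow yak cow cow cow (positions 1,2,3,4,5,6,7,8,9,11,12); it reads the same forward and backward, and the interval DP gives dp[1][16] = 11.

11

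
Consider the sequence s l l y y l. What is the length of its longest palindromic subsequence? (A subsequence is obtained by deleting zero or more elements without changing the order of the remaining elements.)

One longest palindromic subsequence is lyyl (positions 2,4,5,6); it reads the same forward and backward, and the interval DP gives dp[1][6] = 4.

4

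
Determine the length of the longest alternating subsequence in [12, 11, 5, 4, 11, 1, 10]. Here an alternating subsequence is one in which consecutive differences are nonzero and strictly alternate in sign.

5

A longest alternating subsequence is 12, 5, 11, 1, 10 (positions 1,3,5,6,7); its 4 consecutive differences strictly alternate in sign, and length 5 is optimal.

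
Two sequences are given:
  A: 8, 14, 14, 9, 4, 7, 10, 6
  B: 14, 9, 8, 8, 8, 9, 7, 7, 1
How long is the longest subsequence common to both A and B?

A longest common subsequence is 8, 9, 7 (length 3); the LCS DP confirms no longer common subsequence exists.

3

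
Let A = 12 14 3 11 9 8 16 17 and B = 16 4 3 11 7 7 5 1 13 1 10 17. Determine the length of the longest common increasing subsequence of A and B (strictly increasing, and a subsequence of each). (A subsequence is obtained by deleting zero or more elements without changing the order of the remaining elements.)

3

For each value that appears in both, track the longest common increasing run ending there.
The best achievable length is 3; one witness is 3, 11, 17 (A-positions 3,4,8, B-positions 3,4,12).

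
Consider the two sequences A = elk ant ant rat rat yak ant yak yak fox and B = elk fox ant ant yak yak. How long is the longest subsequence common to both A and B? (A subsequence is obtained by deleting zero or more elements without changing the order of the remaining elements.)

A longest common subsequence is elk, ant, ant, yak, yak (length 5); the LCS DP confirms no longer common subsequence exists.

5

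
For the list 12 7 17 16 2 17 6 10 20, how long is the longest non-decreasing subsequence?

Scanning left to right, the best length ending at each element is: 12→1, 7→1, 17→2, 16→2, 2→1, 17→3, 6→2, 10→3, 20→4.
So the longest non-decreasing subsequence has length 4, e.g. 12, 17, 17, 20.

4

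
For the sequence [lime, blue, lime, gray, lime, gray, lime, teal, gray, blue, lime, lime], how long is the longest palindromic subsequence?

Using dp[i][j] = 2 + dp[i+1][j−1] if the ends match, else max(dp[i+1][j], dp[i][j−1]):
dp[1][12] = 9. A witness is lime lime gray lime gray lime gray lime lime at positions 1,3,4,5,6,7,9,11,12.

9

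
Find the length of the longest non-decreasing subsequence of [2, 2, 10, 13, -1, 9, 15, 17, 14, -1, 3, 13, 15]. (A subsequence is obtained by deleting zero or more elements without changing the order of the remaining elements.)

6

Let dp[i] be the longest non-decreasing subsequence ending at position i. Then dp = [1, 2, 3, 4, 1, 3, 5, 6, 5, 2, 3, 5, 6].
The maximum is 6; one witness is 2, 2, 10, 13, 15, 17 at positions 1,2,3,4,7,8.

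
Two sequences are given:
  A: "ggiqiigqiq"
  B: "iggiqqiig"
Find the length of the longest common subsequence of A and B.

7

A longest common subsequence is ggiqiig (length 7); the LCS DP confirms no longer common subsequence exists.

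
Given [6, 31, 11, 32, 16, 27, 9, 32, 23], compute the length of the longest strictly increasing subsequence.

Let dp[i] be the longest increasing subsequence ending at position i. Then dp = [1, 2, 2, 3, 3, 4, 2, 5, 4].
The maximum is 5; one witness is 6, 11, 16, 27, 32 at positions 1,3,5,6,8.

5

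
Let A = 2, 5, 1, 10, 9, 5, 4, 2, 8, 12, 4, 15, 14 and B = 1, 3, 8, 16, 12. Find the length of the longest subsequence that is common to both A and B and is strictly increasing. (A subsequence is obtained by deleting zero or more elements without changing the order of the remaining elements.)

3

For each value that appears in both, track the longest common increasing run ending there.
The best achievable length is 3; one witness is 1, 8, 12 (A-positions 3,9,10, B-positions 1,3,5).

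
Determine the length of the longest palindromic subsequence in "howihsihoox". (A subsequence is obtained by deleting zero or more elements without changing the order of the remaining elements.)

5

Using dp[i][j] = 2 + dp[i+1][j−1] if the ends match, else max(dp[i+1][j], dp[i][j−1]):
dp[1][11] = 5. A witness is ohiho at positions 2,5,7,8,10.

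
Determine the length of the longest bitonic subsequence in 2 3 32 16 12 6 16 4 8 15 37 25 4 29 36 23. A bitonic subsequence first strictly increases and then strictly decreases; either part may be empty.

Let inc[i] be the LIS ending at i and dec[i] the longest strictly decreasing subsequence starting at i. inc = [1, 2, 3, 3, 3, 3, 4, 3, 4, 5, 6, 6, 3, 7, 8, 6], dec = [1, 1, 5, 4, 3, 2, 3, 1, 2, 2, 3, 2, 1, 2, 2, 1].
max_i inc[i]+dec[i]−1 = 9, with one witness 2, 3, 6, 8, 15, 25, 29, 36, 23.

9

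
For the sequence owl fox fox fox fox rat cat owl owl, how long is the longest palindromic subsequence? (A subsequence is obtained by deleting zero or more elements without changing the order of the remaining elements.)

6

One longest palindromic subsequence is owl fox fox fox fox owl (positions 1,2,3,4,5,9); it reads the same forward and backward, and the interval DP gives dp[1][9] = 6.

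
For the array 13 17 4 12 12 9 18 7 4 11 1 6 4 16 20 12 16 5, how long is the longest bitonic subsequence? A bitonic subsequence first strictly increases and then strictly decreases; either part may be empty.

One longest bitonic subsequence is 13, 17, 12, 9, 7, 6, 5 (positions 1,2,5,6,8,12,18): it rises to 17 then falls. Length 7 is optimal.

7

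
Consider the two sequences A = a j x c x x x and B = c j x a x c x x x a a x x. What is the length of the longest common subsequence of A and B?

6

A longest common subsequence is axcxxx (length 6); the LCS DP confirms no longer common subsequence exists.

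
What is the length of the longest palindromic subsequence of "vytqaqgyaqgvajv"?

7

One longest palindromic subsequence is vagqgav (positions 1,5,7,10,11,13,15); it reads the same forward and backward, and the interval DP gives dp[1][15] = 7.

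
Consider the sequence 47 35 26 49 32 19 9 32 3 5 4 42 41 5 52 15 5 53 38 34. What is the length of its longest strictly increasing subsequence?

Scanning left to right, the best length ending at each element is: 47→1, 35→1, 26→1, 49→2, 32→2, 19→1, 9→1, 32→2, 3→1, 5→2, 4→2, 42→3, 41→3, 5→3, 52→4, 15→4, 5→3, 53→5, 38→5, 34→5.
So the longest increasing subsequence has length 5, e.g. 26, 32, 42, 52, 53.

5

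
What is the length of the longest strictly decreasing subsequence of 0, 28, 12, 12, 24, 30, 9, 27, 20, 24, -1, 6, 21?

4

Scanning left to right, the best length ending at each element is: 0→1, 28→1, 12→2, 12→2, 24→2, 30→1, 9→3, 27→2, 20→3, 24→3, -1→4, 6→4, 21→4.
So the longest decreasing subsequence has length 4, e.g. 28, 12, 9, -1.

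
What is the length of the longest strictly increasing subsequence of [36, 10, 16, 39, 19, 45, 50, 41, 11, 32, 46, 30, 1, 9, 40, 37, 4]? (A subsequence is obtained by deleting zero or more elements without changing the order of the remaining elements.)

Let dp[i] be the longest increasing subsequence ending at position i. Then dp = [1, 1, 2, 3, 3, 4, 5, 4, 2, 4, 5, 4, 1, 2, 5, 5, 2].
The maximum is 5; one witness is 10, 16, 39, 45, 50 at positions 2,3,4,6,7.

5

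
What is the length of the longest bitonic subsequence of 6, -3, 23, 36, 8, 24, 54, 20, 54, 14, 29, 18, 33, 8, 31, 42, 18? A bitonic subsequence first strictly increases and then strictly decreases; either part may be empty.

7

Let inc[i] be the LIS ending at i and dec[i] the longest strictly decreasing subsequence starting at i. inc = [1, 1, 2, 3, 2, 3, 4, 3, 4, 3, 4, 4, 5, 2, 5, 6, 4], dec = [2, 1, 4, 5, 1, 4, 4, 3, 4, 2, 3, 2, 3, 1, 2, 2, 1].
max_i inc[i]+dec[i]−1 = 7, with one witness 6, 23, 36, 24, 20, 18, 8.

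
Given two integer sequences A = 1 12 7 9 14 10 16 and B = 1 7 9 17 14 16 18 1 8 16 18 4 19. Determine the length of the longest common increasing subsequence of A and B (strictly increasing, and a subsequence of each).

5

For each value that appears in both, track the longest common increasing run ending there.
The best achievable length is 5; one witness is 1, 7, 9, 14, 16 (A-positions 1,3,4,5,7, B-positions 1,2,3,5,6).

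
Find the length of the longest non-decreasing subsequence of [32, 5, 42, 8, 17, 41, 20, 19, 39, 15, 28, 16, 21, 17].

5

Let dp[i] be the longest non-decreasing subsequence ending at position i. Then dp = [1, 1, 2, 2, 3, 4, 4, 4, 5, 3, 5, 4, 5, 5].
The maximum is 5; one witness is 5, 8, 17, 20, 39 at positions 2,4,5,7,9.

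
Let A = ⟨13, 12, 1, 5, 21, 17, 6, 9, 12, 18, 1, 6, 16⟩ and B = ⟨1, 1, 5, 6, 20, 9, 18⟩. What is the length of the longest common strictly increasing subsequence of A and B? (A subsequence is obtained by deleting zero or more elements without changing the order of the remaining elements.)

For each value that appears in both, track the longest common increasing run ending there.
The best achievable length is 5; one witness is 1, 5, 6, 9, 18 (A-positions 3,4,7,8,10, B-positions 1,3,4,6,7).

5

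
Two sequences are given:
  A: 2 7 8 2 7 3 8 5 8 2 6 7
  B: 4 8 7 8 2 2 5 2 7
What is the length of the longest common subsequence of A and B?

6

A longest common subsequence is 7, 8, 2, 5, 2, 7 (length 6); the LCS DP confirms no longer common subsequence exists.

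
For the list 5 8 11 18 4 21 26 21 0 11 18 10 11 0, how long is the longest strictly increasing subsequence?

One longest increasing subsequence is 5, 8, 11, 18, 21, 26 (positions 1,2,3,4,6,7), of length 6; no longer one exists.

6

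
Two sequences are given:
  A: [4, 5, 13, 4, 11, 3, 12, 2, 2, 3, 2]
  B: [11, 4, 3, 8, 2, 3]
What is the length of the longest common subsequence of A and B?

Backtracking the LCS table gives one alignment: 4 (A4,B2) → 3 (A6,B3) → 2 (A9,B5) → 3 (A10,B6).
So the longest common subsequence has length 4.

4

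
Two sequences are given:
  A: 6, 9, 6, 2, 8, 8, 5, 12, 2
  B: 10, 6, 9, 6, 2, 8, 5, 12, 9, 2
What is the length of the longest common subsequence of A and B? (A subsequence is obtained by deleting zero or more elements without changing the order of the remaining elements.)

Backtracking the LCS table gives one alignment: 6 (A1,B2) → 9 (A2,B3) → 6 (A3,B4) → 2 (A4,B5) → 8 (A6,B6) → 5 (A7,B7) → 12 (A8,B8) → 2 (A9,B10).
So the longest common subsequence has length 8.

8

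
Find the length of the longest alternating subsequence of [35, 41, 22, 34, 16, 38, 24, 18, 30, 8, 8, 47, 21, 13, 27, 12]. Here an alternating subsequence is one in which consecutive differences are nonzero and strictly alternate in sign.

Track the best alternating length ending on an up-step vs a down-step at each position: up/down = 1/1, 2/1, 1/3, 4/3, 1/5, 6/3, 6/7, 6/7, 8/7, 1/9, 1/9, 10/1, 10/11, 10/11, 12/11, 10/13.
The maximum over both is 13; one such subsequence is 35, 41, 22, 34, 16, 38, 24, 30, 8, 47, 21, 27, 12.

13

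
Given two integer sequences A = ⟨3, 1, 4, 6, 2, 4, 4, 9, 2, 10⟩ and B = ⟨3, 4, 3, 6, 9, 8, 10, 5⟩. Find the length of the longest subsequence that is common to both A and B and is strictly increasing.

5

A longest common strictly increasing subsequence is 3, 4, 6, 9, 10 (length 5); it appears in order in both A and B, and no longer such subsequence exists.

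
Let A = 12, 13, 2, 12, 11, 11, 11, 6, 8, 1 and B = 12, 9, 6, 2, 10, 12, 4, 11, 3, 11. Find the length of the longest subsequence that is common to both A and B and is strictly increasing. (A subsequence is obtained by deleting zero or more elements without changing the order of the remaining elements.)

2

A longest common strictly increasing subsequence is 2, 12 (length 2); it appears in order in both A and B, and no longer such subsequence exists.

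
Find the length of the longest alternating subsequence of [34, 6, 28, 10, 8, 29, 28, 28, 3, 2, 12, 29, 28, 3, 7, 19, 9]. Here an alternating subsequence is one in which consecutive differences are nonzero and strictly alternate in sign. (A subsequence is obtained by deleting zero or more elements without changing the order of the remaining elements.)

10

Track the best alternating length ending on an up-step vs a down-step at each position: up/down = 1/1, 1/2, 3/2, 3/4, 3/4, 5/2, 5/6, 5/6, 1/6, 1/6, 7/6, 7/2, 7/8, 7/8, 9/8, 9/8, 9/10.
The maximum over both is 10; one such subsequence is 34, 6, 28, 10, 29, 3, 12, 3, 19, 9.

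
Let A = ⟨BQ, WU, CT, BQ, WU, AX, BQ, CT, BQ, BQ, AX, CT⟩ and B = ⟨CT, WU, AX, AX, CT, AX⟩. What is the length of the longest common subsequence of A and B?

5

A longest common subsequence is CT, WU, AX, CT, AX (length 5); the LCS DP confirms no longer common subsequence exists.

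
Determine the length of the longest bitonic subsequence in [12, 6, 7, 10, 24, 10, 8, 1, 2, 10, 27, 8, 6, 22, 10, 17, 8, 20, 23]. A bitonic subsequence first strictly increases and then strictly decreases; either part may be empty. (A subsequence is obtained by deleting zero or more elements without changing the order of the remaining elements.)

8

Let inc[i] be the LIS ending at i and dec[i] the longest strictly decreasing subsequence starting at i. inc = [1, 1, 2, 3, 4, 3, 3, 1, 2, 4, 5, 3, 3, 5, 4, 5, 4, 6, 7], dec = [4, 2, 2, 3, 4, 3, 2, 1, 1, 3, 4, 2, 1, 3, 2, 2, 1, 1, 1].
max_i inc[i]+dec[i]−1 = 8, with one witness 6, 7, 10, 24, 27, 22, 17, 8.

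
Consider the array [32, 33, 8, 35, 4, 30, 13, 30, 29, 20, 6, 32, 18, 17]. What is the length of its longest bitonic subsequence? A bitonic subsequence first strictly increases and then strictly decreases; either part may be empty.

8

One longest bitonic subsequence is 32, 33, 35, 30, 29, 20, 18, 17 (positions 1,2,4,8,9,10,13,14): it rises to 35 then falls. Length 8 is optimal.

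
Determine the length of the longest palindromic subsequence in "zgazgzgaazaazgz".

Using dp[i][j] = 2 + dp[i+1][j−1] if the ends match, else max(dp[i+1][j], dp[i][j−1]):
dp[1][15] = 11. A witness is zgzaazaazgz at positions 1,2,4,8,9,10,11,12,13,14,15.

11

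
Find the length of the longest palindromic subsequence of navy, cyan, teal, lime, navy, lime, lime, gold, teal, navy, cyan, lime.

7

One longest palindromic subsequence is cyan teal lime lime lime teal cyan (positions 2,3,4,6,7,9,11); it reads the same forward and backward, and the interval DP gives dp[1][12] = 7.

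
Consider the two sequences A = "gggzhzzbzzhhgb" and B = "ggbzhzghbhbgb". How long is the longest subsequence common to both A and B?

9

A longest common subsequence is ggzhzbhgb (length 9); the LCS DP confirms no longer common subsequence exists.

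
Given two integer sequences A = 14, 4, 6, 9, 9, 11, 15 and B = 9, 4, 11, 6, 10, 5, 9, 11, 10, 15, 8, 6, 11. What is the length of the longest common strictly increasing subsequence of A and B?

5

A longest common strictly increasing subsequence is 4, 6, 9, 11, 15 (length 5); it appears in order in both A and B, and no longer such subsequence exists.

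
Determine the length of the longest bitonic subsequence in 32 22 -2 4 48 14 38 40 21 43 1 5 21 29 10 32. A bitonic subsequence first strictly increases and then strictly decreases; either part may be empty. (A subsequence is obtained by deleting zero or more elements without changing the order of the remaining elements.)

8

Let inc[i] be the LIS ending at i and dec[i] the longest strictly decreasing subsequence starting at i. inc = [1, 1, 1, 2, 3, 3, 4, 5, 4, 6, 2, 3, 4, 5, 4, 6], dec = [4, 3, 1, 2, 4, 2, 3, 3, 2, 3, 1, 1, 2, 2, 1, 1].
max_i inc[i]+dec[i]−1 = 8, with one witness -2, 4, 14, 38, 40, 43, 29, 10.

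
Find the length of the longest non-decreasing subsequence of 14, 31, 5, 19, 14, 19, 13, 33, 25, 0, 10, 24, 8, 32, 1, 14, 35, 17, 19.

6

One longest non-decreasing subsequence is 14, 19, 19, 25, 32, 35 (positions 1,4,6,9,14,17), of length 6; no longer one exists.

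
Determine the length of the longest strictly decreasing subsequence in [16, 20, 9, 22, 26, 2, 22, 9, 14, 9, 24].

Let dp[i] be the longest decreasing subsequence ending at position i. Then dp = [1, 1, 2, 1, 1, 3, 2, 3, 3, 4, 2].
The maximum is 4; one witness is 26, 22, 14, 9 at positions 5,7,9,10.

4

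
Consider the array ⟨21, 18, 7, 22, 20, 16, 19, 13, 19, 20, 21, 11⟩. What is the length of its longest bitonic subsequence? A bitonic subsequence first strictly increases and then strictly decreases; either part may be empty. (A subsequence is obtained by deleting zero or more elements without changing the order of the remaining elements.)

6

One longest bitonic subsequence is 21, 22, 20, 19, 13, 11 (positions 1,4,5,7,8,12): it rises to 22 then falls. Length 6 is optimal.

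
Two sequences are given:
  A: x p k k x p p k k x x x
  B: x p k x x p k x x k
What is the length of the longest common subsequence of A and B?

8

A longest common subsequence is xpkxpkxx (length 8); the LCS DP confirms no longer common subsequence exists.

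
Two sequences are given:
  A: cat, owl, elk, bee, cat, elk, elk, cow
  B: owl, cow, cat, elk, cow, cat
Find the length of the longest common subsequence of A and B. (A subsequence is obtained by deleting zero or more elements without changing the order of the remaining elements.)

4

A longest common subsequence is owl, cat, elk, cow (length 4); the LCS DP confirms no longer common subsequence exists.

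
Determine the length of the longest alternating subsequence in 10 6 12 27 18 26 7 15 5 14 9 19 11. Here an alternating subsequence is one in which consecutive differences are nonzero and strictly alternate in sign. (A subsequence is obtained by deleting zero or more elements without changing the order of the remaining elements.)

12

Track the best alternating length ending on an up-step vs a down-step at each position: up/down = 1/1, 1/2, 3/1, 3/1, 3/4, 5/4, 3/6, 7/6, 1/8, 9/8, 9/10, 11/6, 11/12.
The maximum over both is 12; one such subsequence is 10, 6, 27, 18, 26, 7, 15, 5, 14, 9, 19, 11.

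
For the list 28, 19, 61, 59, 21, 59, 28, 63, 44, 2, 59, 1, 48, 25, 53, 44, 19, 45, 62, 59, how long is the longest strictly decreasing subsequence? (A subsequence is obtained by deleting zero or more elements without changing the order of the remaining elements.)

5

Scanning left to right, the best length ending at each element is: 28→1, 19→2, 61→1, 59→2, 21→3, 59→2, 28→3, 63→1, 44→3, 2→4, 59→2, 1→5, 48→3, 25→4, 53→3, 44→4, 19→5, 45→4, 62→2, 59→3.
So the longest decreasing subsequence has length 5, e.g. 61, 59, 21, 2, 1.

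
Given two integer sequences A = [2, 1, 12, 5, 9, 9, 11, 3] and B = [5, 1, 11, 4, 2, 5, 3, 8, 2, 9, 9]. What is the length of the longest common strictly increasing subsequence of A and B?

For each value that appears in both, track the longest common increasing run ending there.
The best achievable length is 3; one witness is 1, 5, 9 (A-positions 2,4,5, B-positions 2,6,10).

3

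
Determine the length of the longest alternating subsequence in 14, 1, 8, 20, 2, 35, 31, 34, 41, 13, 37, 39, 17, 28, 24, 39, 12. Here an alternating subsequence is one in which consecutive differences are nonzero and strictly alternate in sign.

Track the best alternating length ending on an up-step vs a down-step at each position: up/down = 1/1, 1/2, 3/2, 3/1, 3/4, 5/1, 5/6, 7/6, 7/1, 5/8, 9/8, 9/8, 9/10, 11/10, 11/12, 13/8, 5/14.
The maximum over both is 14; one such subsequence is 14, 1, 8, 2, 35, 31, 34, 13, 37, 17, 28, 24, 39, 12.

14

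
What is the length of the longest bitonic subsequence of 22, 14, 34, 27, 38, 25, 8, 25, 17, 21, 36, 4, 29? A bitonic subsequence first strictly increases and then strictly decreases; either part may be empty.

One longest bitonic subsequence is 22, 34, 27, 25, 21, 4 (positions 1,3,4,8,10,12): it rises to 34 then falls. Length 6 is optimal.

6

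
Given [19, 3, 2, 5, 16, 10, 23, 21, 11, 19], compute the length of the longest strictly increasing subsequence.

5

Let dp[i] be the longest increasing subsequence ending at position i. Then dp = [1, 1, 1, 2, 3, 3, 4, 4, 4, 5].
The maximum is 5; one witness is 3, 5, 10, 11, 19 at positions 2,4,6,9,10.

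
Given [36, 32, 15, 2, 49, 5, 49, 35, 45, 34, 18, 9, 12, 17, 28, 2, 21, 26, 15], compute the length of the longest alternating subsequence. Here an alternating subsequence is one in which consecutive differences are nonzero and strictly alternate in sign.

12

Track the best alternating length ending on an up-step vs a down-step at each position: up/down = 1/1, 1/2, 1/2, 1/2, 3/1, 3/4, 5/1, 5/6, 7/6, 5/8, 5/8, 5/8, 9/8, 9/8, 9/8, 1/10, 11/10, 11/10, 11/12.
The maximum over both is 12; one such subsequence is 36, 32, 49, 5, 49, 35, 45, 9, 12, 2, 21, 15.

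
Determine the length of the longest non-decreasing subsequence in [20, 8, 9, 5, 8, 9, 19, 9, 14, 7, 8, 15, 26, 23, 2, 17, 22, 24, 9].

Let dp[i] be the longest non-decreasing subsequence ending at position i. Then dp = [1, 1, 2, 1, 2, 3, 4, 4, 5, 2, 3, 6, 7, 7, 1, 7, 8, 9, 5].
The maximum is 9; one witness is 8, 9, 9, 9, 14, 15, 17, 22, 24 at positions 2,3,6,8,9,12,16,17,18.

9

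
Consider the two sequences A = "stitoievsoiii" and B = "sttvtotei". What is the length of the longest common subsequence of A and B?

Backtracking the LCS table gives one alignment: s (A1,B1) → t (A2,B3) → t (A4,B5) → o (A5,B6) → e (A7,B8) → i (A13,B9).
So the longest common subsequence has length 6.

6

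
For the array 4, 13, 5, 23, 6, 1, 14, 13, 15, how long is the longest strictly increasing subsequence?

5

Let dp[i] be the longest increasing subsequence ending at position i. Then dp = [1, 2, 2, 3, 3, 1, 4, 4, 5].
The maximum is 5; one witness is 4, 5, 6, 14, 15 at positions 1,3,5,7,9.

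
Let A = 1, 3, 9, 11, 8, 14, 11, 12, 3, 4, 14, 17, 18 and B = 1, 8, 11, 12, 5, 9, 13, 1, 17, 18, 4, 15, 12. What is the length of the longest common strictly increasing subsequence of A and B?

6

For each value that appears in both, track the longest common increasing run ending there.
The best achievable length is 6; one witness is 1, 8, 11, 12, 17, 18 (A-positions 1,5,7,8,12,13, B-positions 1,2,3,4,9,10).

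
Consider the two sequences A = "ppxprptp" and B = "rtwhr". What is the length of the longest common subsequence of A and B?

Backtracking the LCS table gives one alignment: r (A5,B1) → t (A7,B2).
So the longest common subsequence has length 2.

2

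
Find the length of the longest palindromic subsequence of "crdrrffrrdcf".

One longest palindromic subsequence is cdrrffrrdc (positions 1,3,4,5,6,7,8,9,10,11); it reads the same forward and backward, and the interval DP gives dp[1][12] = 10.

10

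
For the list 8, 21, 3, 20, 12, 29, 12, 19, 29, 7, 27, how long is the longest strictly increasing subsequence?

4

Scanning left to right, the best length ending at each element is: 8→1, 21→2, 3→1, 20→2, 12→2, 29→3, 12→2, 19→3, 29→4, 7→2, 27→4.
So the longest increasing subsequence has length 4, e.g. 8, 12, 19, 29.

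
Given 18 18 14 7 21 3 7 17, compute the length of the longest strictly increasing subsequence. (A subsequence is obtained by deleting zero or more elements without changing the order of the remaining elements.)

Let dp[i] be the longest increasing subsequence ending at position i. Then dp = [1, 1, 1, 1, 2, 1, 2, 3].
The maximum is 3; one witness is 3, 7, 17 at positions 6,7,8.

3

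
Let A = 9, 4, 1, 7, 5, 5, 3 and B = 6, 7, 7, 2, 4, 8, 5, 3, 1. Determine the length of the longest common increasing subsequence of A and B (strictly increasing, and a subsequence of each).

2

A longest common strictly increasing subsequence is 4, 5 (length 2); it appears in order in both A and B, and no longer such subsequence exists.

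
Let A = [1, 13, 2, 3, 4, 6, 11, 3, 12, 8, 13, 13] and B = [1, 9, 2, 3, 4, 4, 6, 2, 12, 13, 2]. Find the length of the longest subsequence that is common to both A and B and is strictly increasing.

For each value that appears in both, track the longest common increasing run ending there.
The best achievable length is 7; one witness is 1, 2, 3, 4, 6, 12, 13 (A-positions 1,3,4,5,6,9,11, B-positions 1,3,4,5,7,9,10).

7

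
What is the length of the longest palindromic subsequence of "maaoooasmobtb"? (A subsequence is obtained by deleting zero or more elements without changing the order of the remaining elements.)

One longest palindromic subsequence is maoooam (positions 1,3,4,5,6,7,9); it reads the same forward and backward, and the interval DP gives dp[1][13] = 7.

7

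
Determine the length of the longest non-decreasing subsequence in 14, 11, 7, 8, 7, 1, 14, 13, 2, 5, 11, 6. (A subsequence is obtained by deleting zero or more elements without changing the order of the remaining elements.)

4

One longest non-decreasing subsequence is 1, 2, 5, 11 (positions 6,9,10,11), of length 4; no longer one exists.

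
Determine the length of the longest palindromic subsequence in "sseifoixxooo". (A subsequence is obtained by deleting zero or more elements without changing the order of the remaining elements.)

One longest palindromic subsequence is oooo (positions 6,10,11,12); it reads the same forward and backward, and the interval DP gives dp[1][12] = 4.

4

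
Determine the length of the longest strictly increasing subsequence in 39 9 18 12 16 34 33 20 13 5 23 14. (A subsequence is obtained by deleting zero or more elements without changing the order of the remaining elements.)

One longest increasing subsequence is 9, 12, 16, 20, 23 (positions 2,4,5,8,11), of length 5; no longer one exists.

5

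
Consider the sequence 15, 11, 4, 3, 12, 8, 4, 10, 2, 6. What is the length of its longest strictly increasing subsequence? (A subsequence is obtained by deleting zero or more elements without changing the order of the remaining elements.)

One longest increasing subsequence is 4, 8, 10 (positions 3,6,8), of length 3; no longer one exists.

3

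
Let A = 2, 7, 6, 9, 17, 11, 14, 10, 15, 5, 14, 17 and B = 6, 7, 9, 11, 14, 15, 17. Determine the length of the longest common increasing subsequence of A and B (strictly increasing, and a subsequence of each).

A longest common strictly increasing subsequence is 6, 9, 11, 14, 15, 17 (length 6); it appears in order in both A and B, and no longer such subsequence exists.

6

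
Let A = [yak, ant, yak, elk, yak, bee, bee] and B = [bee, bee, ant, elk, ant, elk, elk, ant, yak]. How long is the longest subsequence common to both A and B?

3

A longest common subsequence is ant, elk, yak (length 3); the LCS DP confirms no longer common subsequence exists.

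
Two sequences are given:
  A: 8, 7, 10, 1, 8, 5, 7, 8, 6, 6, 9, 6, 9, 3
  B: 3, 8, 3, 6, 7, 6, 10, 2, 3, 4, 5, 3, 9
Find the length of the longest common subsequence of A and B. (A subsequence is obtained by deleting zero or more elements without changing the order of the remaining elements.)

5

A longest common subsequence is 8, 7, 10, 5, 9 (length 5); the LCS DP confirms no longer common subsequence exists.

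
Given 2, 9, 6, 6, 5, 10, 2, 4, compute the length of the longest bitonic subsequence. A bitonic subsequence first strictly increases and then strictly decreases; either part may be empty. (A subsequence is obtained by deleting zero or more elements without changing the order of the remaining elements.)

5

One longest bitonic subsequence is 2, 9, 6, 5, 4 (positions 1,2,4,5,8): it rises to 9 then falls. Length 5 is optimal.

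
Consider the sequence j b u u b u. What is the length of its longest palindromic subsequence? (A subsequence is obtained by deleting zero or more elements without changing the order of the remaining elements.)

4

Using dp[i][j] = 2 + dp[i+1][j−1] if the ends match, else max(dp[i+1][j], dp[i][j−1]):
dp[1][6] = 4. A witness is buub at positions 2,3,4,5.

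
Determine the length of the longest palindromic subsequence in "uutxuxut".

5

Using dp[i][j] = 2 + dp[i+1][j−1] if the ends match, else max(dp[i+1][j], dp[i][j−1]):
dp[1][8] = 5. A witness is tuxut at positions 3,5,6,7,8.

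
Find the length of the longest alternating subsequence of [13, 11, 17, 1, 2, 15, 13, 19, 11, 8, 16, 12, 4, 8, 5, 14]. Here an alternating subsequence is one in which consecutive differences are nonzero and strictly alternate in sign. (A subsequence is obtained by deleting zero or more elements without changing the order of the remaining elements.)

Track the best alternating length ending on an up-step vs a down-step at each position: up/down = 1/1, 1/2, 3/1, 1/4, 5/4, 5/4, 5/6, 7/1, 5/8, 5/8, 9/8, 9/10, 5/10, 11/10, 11/12, 13/10.
The maximum over both is 13; one such subsequence is 13, 11, 17, 1, 15, 13, 19, 11, 16, 4, 8, 5, 14.

13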